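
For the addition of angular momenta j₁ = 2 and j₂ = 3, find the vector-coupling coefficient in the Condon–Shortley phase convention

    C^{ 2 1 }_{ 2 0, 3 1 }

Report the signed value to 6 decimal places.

j₁+j₂−J=3  J+j₁−j₂=1  J−j₁+j₂=3  j₁+j₂+J+1=8
(j₁±m₁, j₂±m₂, J±M) = (2,2,4,2,3,1)
P² = 36/7
sum k=1..2:
  [1] −1/12 = -1/12
  [2] +1/4 = 1/4
S = 1/6
C² = P²·S² = 1/7 ; C = +0.377964

+0.377964  (= +√(1/7))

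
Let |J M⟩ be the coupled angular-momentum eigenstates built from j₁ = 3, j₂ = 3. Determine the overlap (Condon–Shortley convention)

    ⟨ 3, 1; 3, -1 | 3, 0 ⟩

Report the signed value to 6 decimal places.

−√(1/6) ≈ -0.408248

j₁+j₂−J=3  J+j₁−j₂=3  J−j₁+j₂=3  j₁+j₂+J+1=10
(j₁±m₁, j₂±m₂, J±M) = (4,2,2,4,3,3)
P² = 864/25
sum k=0..2:
  [0] +1/24 = 1/24
  [1] −1/8 = -1/8
  [2] +1/72 = 1/72
S = -5/72
C² = P²·S² = 1/6 ; C = -0.408248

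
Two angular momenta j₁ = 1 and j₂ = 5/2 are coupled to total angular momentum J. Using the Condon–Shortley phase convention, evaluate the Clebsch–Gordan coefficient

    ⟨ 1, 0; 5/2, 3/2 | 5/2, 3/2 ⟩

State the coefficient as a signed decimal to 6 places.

−√(9/35) = -0.507093

j₁+j₂−J=1  J+j₁−j₂=1  J−j₁+j₂=4  j₁+j₂+J+1=7
(j₁±m₁, j₂±m₂, J±M) = (1,1,4,1,4,1)
P² = 576/35
sum k=0..1:
  [0] +1/24 = 1/24
  [1] −1/6 = -1/6
S = -1/8
C² = P²·S² = 9/35 ; C = -0.507093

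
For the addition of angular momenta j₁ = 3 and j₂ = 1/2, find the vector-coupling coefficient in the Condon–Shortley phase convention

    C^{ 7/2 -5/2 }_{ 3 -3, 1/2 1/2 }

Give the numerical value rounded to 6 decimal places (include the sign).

triangle: 0!*6!*1!/8! = 720/40320
(j±m)!: 0!*6!*1!*0!*1!*6! = 518400
prefactor² = (2J+1)*Δ*N² = 518400/7
  k=0: +1/(0!*0!*6!*1!*0!*0!) = 1/720
Σ = 1/720  ⇒  CG² = 518400/7*1/720² = 1/7
CG = +√(1/7) = +0.377964

+0.377964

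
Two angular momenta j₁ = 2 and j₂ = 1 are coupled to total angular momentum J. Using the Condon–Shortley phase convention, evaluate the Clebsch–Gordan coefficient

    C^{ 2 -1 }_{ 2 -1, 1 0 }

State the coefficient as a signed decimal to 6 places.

triangle: 1!·3!·1!/6! = 6/720
(j±m)!: 1!·3!·1!·1!·1!·3! = 36
prefactor² = (2J+1)·Δ·N² = 3/2
  k=0: +1/(0!·1!·3!·1!·0!·0!) = 1/6
  k=1: −1/(1!·0!·2!·0!·1!·1!) = -1/2
Σ = -1/3  ⇒  CG² = 3/2·(-1/3)² = 1/6
CG = −√(1/6) = -0.408248

−√(1/6) ≈ -0.408248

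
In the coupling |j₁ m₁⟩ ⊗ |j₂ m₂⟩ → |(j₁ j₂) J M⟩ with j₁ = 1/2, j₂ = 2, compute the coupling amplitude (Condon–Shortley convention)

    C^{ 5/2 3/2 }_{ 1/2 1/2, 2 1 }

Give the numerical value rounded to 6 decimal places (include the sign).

+√(4/5) ≈ +0.894427

triangle: 0!×1!×4!/6! = 24/720
(j±m)!: 1!×0!×3!×1!×4!×1! = 144
prefactor² = (2J+1)×Δ×N² = 144/5
  k=0: +1/(0!×0!×0!×3!×1!×1!) = 1/6
Σ = 1/6  ⇒  CG² = 144/5×1/6² = 4/5
CG = +√(4/5) = +0.894427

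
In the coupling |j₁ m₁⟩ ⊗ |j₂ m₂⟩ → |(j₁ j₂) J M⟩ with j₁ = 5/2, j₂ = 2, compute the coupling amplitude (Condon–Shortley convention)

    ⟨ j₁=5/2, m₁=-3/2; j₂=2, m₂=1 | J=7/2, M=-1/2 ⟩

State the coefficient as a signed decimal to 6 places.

√[8·1!4!3!/9! · 1!4!3!1!3!4!] = √(2304/35)
  +(−1)^0/∏(0,1,4,3,0,0)! = 1/144  (running 1/144)
  +(−1)^1/∏(1,0,3,2,1,1)! = -1/12  (running -11/144)
⟨..|..⟩ = √(2304/35)·(-11/144) = -0.619780

-0.619780  (= −√(121/315))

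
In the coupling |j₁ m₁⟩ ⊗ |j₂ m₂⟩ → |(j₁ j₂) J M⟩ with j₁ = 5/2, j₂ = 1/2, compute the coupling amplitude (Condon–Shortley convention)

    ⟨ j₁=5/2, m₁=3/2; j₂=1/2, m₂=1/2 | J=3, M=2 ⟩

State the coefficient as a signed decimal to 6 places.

+√(5/6) = +0.912871

j₁+j₂−J=0  J+j₁−j₂=5  J−j₁+j₂=1  j₁+j₂+J+1=7
(j₁±m₁, j₂±m₂, J±M) = (4,1,1,0,5,1)
P² = 480
sum k=0..0:
  [0] +1/24 = 1/24
S = 1/24
C² = P²·S² = 5/6 ; C = +0.912871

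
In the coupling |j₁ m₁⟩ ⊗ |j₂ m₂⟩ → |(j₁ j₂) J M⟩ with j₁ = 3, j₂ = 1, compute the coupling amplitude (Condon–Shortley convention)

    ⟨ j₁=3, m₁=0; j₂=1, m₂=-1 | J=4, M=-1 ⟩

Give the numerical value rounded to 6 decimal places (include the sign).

triangle: 0!·6!·2!/9! = 1440/362880
(j±m)!: 3!·3!·0!·2!·3!·5! = 51840
prefactor² = (2J+1)·Δ·N² = 12960/7
  k=0: +1/(0!·0!·3!·0!·3!·2!) = 1/72
Σ = 1/72  ⇒  CG² = 12960/7·1/72² = 5/14
CG = +√(5/14) = +0.597614

+0.597614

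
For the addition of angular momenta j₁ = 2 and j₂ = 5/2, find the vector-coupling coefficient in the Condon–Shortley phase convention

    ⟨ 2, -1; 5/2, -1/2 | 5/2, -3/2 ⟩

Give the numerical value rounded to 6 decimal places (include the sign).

−√(6/35) ≈ -0.414039

triangle: 2!×2!×3!/8! = 24/40320
(j±m)!: 1!×3!×2!×3!×1!×4! = 1728
prefactor² = (2J+1)×Δ×N² = 216/35
  k=1: −1/(1!×1!×2!×1!×0!×2!) = -1/4
  k=2: +1/(2!×0!×1!×0!×1!×3!) = 1/12
Σ = -1/6  ⇒  CG² = 216/35×(-1/6)² = 6/35
CG = −√(6/35) = -0.414039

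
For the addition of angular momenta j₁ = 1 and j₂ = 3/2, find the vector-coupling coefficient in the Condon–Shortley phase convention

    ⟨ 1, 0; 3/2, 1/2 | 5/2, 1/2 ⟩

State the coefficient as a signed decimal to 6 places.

+√(3/5) = +0.774597

j₁+j₂−J=0  J+j₁−j₂=2  J−j₁+j₂=3  j₁+j₂+J+1=6
(j₁±m₁, j₂±m₂, J±M) = (1,1,2,1,3,2)
P² = 12/5
sum k=0..0:
  [0] +1/2 = 1/2
S = 1/2
C² = P²·S² = 3/5 ; C = +0.774597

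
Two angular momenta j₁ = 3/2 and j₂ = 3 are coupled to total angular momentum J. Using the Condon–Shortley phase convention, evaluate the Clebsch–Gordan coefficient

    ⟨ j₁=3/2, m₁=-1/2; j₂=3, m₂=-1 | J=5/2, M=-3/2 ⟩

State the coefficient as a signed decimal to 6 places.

-0.591608

triangle: 2!·1!·4!/8! = 48/40320
(j±m)!: 1!·2!·2!·4!·1!·4! = 2304
prefactor² = (2J+1)·Δ·N² = 576/35
  k=1: −1/(1!·1!·1!·1!·0!·3!) = -1/6
  k=2: +1/(2!·0!·0!·0!·1!·4!) = 1/48
Σ = -7/48  ⇒  CG² = 576/35·(-7/48)² = 7/20
CG = −√(7/20) = -0.591608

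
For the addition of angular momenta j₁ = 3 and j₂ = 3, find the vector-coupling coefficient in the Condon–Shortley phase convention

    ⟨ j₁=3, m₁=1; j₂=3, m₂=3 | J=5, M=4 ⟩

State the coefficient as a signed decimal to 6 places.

j₁+j₂−J=1  J+j₁−j₂=5  J−j₁+j₂=5  j₁+j₂+J+1=12
(j₁±m₁, j₂±m₂, J±M) = (4,2,6,0,9,1)
P² = 4147200
sum k=1..1:
  [1] −1/2880 = -1/2880
S = -1/2880
C² = P²·S² = 1/2 ; C = -0.707107

−√(1/2) ≈ -0.707107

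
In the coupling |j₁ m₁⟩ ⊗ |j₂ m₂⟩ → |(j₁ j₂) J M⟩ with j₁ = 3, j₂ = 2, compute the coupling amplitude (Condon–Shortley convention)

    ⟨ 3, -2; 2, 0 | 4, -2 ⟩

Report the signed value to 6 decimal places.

√[9·1!5!3!/10! · 1!5!2!2!2!6!] = √(8640/7)
  +(−1)^0/∏(0,1,5,2,0,1)! = 1/240  (running 1/240)
  +(−1)^1/∏(1,0,4,1,1,2)! = -1/48  (running -1/60)
⟨..|..⟩ = √(8640/7)·(-1/60) = -0.585540

-0.585540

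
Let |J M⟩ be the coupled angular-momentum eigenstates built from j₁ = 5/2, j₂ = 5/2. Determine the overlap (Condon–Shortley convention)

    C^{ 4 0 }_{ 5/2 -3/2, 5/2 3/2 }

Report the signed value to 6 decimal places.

triangle: 1!·4!·4!/10! = 576/3628800
(j±m)!: 1!·4!·4!·1!·4!·4! = 331776
prefactor² = (2J+1)·Δ·N² = 82944/175
  k=0: +1/(0!·1!·4!·4!·0!·0!) = 1/576
  k=1: −1/(1!·0!·3!·3!·1!·1!) = -1/36
Σ = -5/192  ⇒  CG² = 82944/175·(-5/192)² = 9/28
CG = −√(9/28) = -0.566947

−√(9/28) = -0.566947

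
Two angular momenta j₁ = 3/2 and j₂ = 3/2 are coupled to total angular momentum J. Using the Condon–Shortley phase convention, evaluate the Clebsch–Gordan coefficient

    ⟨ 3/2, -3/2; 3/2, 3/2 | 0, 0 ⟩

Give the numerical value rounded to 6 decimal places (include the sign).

−√(1/4) ≈ -0.500000

√[1·3!0!0!/4! · 0!3!3!0!0!0!] = √(9)
  +(−1)^3/∏(3,0,0,0,0,0)! = -1/6  (running -1/6)
⟨..|..⟩ = √(9)·(-1/6) = -0.500000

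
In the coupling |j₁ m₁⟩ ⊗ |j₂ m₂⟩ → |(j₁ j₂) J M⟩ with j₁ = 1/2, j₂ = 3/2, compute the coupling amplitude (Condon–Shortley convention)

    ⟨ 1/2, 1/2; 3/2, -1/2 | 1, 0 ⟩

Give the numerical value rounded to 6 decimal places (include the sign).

+√(1/2) ≈ +0.707107

triangle: 1!·0!·2!/4! = 2/24
(j±m)!: 1!·0!·1!·2!·1!·1! = 2
prefactor² = (2J+1)·Δ·N² = 1/2
  k=0: +1/(0!·1!·0!·1!·0!·1!) = 1
Σ = 1  ⇒  CG² = 1/2·1² = 1/2
CG = +√(1/2) = +0.707107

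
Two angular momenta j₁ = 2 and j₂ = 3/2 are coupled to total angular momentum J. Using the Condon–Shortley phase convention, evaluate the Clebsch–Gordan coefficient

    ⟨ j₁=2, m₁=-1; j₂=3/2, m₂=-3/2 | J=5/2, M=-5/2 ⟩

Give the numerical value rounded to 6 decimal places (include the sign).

+√(3/7) ≈ +0.654654

triangle: 1!*3!*2!/7! = 12/5040
(j±m)!: 1!*3!*0!*3!*0!*5! = 4320
prefactor² = (2J+1)*Δ*N² = 432/7
  k=0: +1/(0!*1!*3!*0!*0!*2!) = 1/12
Σ = 1/12  ⇒  CG² = 432/7*1/12² = 3/7
CG = +√(3/7) = +0.654654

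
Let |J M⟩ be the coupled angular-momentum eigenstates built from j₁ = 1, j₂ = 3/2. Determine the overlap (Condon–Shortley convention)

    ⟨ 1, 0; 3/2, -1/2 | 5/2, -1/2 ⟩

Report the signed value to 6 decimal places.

√[6·0!2!3!/6! · 1!1!1!2!2!3!] = √(12/5)
  +(−1)^0/∏(0,0,1,1,1,2)! = 1/2  (running 1/2)
⟨..|..⟩ = √(12/5)·(1/2) = +0.774597

+√(3/5) ≈ +0.774597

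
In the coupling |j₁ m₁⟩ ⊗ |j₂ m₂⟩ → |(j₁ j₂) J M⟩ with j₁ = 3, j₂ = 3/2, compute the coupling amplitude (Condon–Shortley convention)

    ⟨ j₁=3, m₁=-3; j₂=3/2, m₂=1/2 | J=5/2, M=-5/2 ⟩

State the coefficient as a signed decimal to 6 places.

+√(15/28) ≈ +0.731925

√[6·2!4!1!/8! · 0!6!2!1!0!5!] = √(8640/7)
  +(−1)^2/∏(2,0,4,0,0,1)! = 1/48  (running 1/48)
⟨..|..⟩ = √(8640/7)·(1/48) = +0.731925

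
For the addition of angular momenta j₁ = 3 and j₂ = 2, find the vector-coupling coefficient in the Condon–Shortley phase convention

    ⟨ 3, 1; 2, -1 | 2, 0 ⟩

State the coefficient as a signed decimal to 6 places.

-0.377964  (= −√(1/7))

triangle: 3!×3!×1!/8! = 36/40320
(j±m)!: 4!×2!×1!×3!×2!×2! = 1152
prefactor² = (2J+1)×Δ×N² = 36/7
  k=0: +1/(0!×3!×2!×1!×1!×0!) = 1/12
  k=1: −1/(1!×2!×1!×0!×2!×1!) = -1/4
Σ = -1/6  ⇒  CG² = 36/7×(-1/6)² = 1/7
CG = −√(1/7) = -0.377964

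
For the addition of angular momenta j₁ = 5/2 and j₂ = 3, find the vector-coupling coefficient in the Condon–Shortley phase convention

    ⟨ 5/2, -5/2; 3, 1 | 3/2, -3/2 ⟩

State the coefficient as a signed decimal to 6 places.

+0.267261  (= +√(1/14))

triangle: 4!×1!×2!/8! = 48/40320
(j±m)!: 0!×5!×4!×2!×0!×3! = 34560
prefactor² = (2J+1)×Δ×N² = 1152/7
  k=4: +1/(4!×0!×1!×0!×0!×2!) = 1/48
Σ = 1/48  ⇒  CG² = 1152/7×1/48² = 1/14
CG = +√(1/14) = +0.267261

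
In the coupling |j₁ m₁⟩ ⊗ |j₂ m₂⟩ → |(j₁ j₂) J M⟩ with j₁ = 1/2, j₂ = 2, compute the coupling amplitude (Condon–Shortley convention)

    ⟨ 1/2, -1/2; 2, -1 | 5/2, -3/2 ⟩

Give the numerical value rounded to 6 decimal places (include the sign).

+√(4/5) ≈ +0.894427

triangle: 0!×1!×4!/6! = 24/720
(j±m)!: 0!×1!×1!×3!×1!×4! = 144
prefactor² = (2J+1)×Δ×N² = 144/5
  k=0: +1/(0!×0!×1!×1!×0!×3!) = 1/6
Σ = 1/6  ⇒  CG² = 144/5×1/6² = 4/5
CG = +√(4/5) = +0.894427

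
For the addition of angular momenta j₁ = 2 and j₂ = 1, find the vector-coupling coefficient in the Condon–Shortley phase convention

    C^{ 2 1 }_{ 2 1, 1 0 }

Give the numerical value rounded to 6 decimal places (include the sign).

+0.408248

√[5·1!3!1!/6! · 3!1!1!1!3!1!] = √(3/2)
  +(−1)^0/∏(0,1,1,1,2,0)! = 1/2  (running 1/2)
  +(−1)^1/∏(1,0,0,0,3,1)! = -1/6  (running 1/3)
⟨..|..⟩ = √(3/2)·(1/3) = +0.408248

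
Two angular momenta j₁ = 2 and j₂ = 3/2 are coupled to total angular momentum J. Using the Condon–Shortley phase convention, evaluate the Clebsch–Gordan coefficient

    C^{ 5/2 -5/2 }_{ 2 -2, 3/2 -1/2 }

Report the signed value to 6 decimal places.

−√(4/7) = -0.755929

triangle: 1!*3!*2!/7! = 12/5040
(j±m)!: 0!*4!*1!*2!*0!*5! = 5760
prefactor² = (2J+1)*Δ*N² = 576/7
  k=1: −1/(1!*0!*3!*0!*0!*2!) = -1/12
Σ = -1/12  ⇒  CG² = 576/7*(-1/12)² = 4/7
CG = −√(4/7) = -0.755929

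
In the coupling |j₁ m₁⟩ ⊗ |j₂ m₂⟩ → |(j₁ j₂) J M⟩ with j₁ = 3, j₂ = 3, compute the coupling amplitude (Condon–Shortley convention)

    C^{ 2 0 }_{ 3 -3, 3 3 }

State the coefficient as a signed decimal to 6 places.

+0.545545  (= +√(25/84))

√[5·4!2!2!/9! · 0!6!6!0!2!2!] = √(19200/7)
  +(−1)^4/∏(4,0,2,2,0,0)! = 1/96  (running 1/96)
⟨..|..⟩ = √(19200/7)·(1/96) = +0.545545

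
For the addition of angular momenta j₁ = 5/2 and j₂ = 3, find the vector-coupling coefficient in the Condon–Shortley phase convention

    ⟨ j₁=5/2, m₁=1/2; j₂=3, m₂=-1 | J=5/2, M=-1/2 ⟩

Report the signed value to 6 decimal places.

−√(8/35) = -0.478091

j₁+j₂−J=3  J+j₁−j₂=2  J−j₁+j₂=3  j₁+j₂+J+1=9
(j₁±m₁, j₂±m₂, J±M) = (3,2,2,4,2,3)
P² = 288/35
sum k=0..2:
  [0] +1/24 = 1/24
  [1] −1/4 = -1/4
  [2] +1/24 = 1/24
S = -1/6
C² = P²·S² = 8/35 ; C = -0.478091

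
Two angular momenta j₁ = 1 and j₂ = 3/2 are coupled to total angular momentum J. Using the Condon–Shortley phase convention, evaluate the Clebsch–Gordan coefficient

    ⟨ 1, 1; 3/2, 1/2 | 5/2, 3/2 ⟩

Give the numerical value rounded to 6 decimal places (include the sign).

+√(3/5) = +0.774597

j₁+j₂−J=0  J+j₁−j₂=2  J−j₁+j₂=3  j₁+j₂+J+1=6
(j₁±m₁, j₂±m₂, J±M) = (2,0,2,1,4,1)
P² = 48/5
sum k=0..0:
  [0] +1/4 = 1/4
S = 1/4
C² = P²·S² = 3/5 ; C = +0.774597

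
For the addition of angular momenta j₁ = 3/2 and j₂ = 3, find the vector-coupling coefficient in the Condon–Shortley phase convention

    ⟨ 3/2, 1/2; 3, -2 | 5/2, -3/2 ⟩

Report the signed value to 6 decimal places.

+√(1/14) ≈ +0.267261

j₁+j₂−J=2  J+j₁−j₂=1  J−j₁+j₂=4  j₁+j₂+J+1=8
(j₁±m₁, j₂±m₂, J±M) = (2,1,1,5,1,4)
P² = 288/7
sum k=0..1:
  [0] +1/12 = 1/12
  [1] −1/24 = -1/24
S = 1/24
C² = P²·S² = 1/14 ; C = +0.267261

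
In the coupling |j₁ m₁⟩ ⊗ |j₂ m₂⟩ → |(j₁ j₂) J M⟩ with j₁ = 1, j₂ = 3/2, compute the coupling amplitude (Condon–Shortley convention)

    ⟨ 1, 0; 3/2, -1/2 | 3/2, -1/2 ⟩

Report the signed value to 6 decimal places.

triangle: 1!·1!·2!/5! = 2/120
(j±m)!: 1!·1!·1!·2!·1!·2! = 4
prefactor² = (2J+1)·Δ·N² = 4/15
  k=0: +1/(0!·1!·1!·1!·0!·1!) = 1
  k=1: −1/(1!·0!·0!·0!·1!·2!) = -1/2
Σ = 1/2  ⇒  CG² = 4/15·1/2² = 1/15
CG = +√(1/15) = +0.258199

+0.258199  (= +√(1/15))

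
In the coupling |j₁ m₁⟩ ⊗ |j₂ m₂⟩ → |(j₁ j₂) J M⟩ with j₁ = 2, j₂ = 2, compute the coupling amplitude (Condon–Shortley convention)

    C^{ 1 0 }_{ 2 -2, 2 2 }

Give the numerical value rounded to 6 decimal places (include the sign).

-0.632456  (= −√(2/5))

triangle: 3!·1!·1!/6! = 6/720
(j±m)!: 0!·4!·4!·0!·1!·1! = 576
prefactor² = (2J+1)·Δ·N² = 72/5
  k=3: −1/(3!·0!·1!·1!·0!·0!) = -1/6
Σ = -1/6  ⇒  CG² = 72/5·(-1/6)² = 2/5
CG = −√(2/5) = -0.632456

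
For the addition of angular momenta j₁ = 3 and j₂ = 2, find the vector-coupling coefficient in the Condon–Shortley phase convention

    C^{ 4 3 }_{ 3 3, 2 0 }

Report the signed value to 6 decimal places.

+0.670820

j₁+j₂−J=1  J+j₁−j₂=5  J−j₁+j₂=3  j₁+j₂+J+1=10
(j₁±m₁, j₂±m₂, J±M) = (6,0,2,2,7,1)
P² = 25920
sum k=0..0:
  [0] +1/240 = 1/240
S = 1/240
C² = P²·S² = 9/20 ; C = +0.670820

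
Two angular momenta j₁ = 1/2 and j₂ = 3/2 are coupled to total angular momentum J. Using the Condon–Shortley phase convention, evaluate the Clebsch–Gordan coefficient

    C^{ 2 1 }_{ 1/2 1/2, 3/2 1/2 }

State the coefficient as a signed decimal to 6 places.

j₁+j₂−J=0  J+j₁−j₂=1  J−j₁+j₂=3  j₁+j₂+J+1=5
(j₁±m₁, j₂±m₂, J±M) = (1,0,2,1,3,1)
P² = 3
sum k=0..0:
  [0] +1/2 = 1/2
S = 1/2
C² = P²·S² = 3/4 ; C = +0.866025

+0.866025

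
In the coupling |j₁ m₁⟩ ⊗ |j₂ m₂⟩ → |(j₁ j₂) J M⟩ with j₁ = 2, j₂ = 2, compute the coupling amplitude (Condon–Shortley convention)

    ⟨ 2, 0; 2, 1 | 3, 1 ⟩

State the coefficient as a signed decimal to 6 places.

−√(1/5) ≈ -0.447214

j₁+j₂−J=1  J+j₁−j₂=3  J−j₁+j₂=3  j₁+j₂+J+1=8
(j₁±m₁, j₂±m₂, J±M) = (2,2,3,1,4,2)
P² = 36/5
sum k=0..1:
  [0] +1/12 = 1/12
  [1] −1/4 = -1/4
S = -1/6
C² = P²·S² = 1/5 ; C = -0.447214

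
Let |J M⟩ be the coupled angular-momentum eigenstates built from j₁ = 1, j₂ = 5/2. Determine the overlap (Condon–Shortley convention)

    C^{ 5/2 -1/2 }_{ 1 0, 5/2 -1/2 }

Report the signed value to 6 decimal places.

+√(1/35) ≈ +0.169031

√[6·1!1!4!/7! · 1!1!2!3!2!3!] = √(144/35)
  +(−1)^0/∏(0,1,1,2,0,2)! = 1/4  (running 1/4)
  +(−1)^1/∏(1,0,0,1,1,3)! = -1/6  (running 1/12)
⟨..|..⟩ = √(144/35)·(1/12) = +0.169031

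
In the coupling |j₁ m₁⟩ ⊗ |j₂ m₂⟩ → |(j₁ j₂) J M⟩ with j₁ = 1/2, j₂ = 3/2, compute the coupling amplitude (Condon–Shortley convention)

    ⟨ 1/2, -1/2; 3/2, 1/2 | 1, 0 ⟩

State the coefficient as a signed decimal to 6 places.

−√(1/2) ≈ -0.707107

j₁+j₂−J=1  J+j₁−j₂=0  J−j₁+j₂=2  j₁+j₂+J+1=4
(j₁±m₁, j₂±m₂, J±M) = (0,1,2,1,1,1)
P² = 1/2
sum k=1..1:
  [1] −1/1 = -1
S = -1
C² = P²·S² = 1/2 ; C = -0.707107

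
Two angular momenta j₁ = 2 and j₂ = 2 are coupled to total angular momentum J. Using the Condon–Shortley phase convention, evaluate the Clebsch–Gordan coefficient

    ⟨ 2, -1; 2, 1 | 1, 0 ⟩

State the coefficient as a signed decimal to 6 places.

√[3·3!1!1!/6! · 1!3!3!1!1!1!] = √(9/10)
  +(−1)^2/∏(2,1,1,1,0,0)! = 1/2  (running 1/2)
  +(−1)^3/∏(3,0,0,0,1,1)! = -1/6  (running 1/3)
⟨..|..⟩ = √(9/10)·(1/3) = +0.316228

+√(1/10) = +0.316228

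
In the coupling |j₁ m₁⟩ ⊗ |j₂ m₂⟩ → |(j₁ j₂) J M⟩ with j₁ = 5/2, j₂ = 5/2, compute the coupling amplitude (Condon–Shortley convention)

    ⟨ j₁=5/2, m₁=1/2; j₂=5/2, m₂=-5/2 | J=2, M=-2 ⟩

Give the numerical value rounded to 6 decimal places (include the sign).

+√(5/28) ≈ +0.422577

triangle: 3!*2!*2!/8! = 24/40320
(j±m)!: 3!*2!*0!*5!*0!*4! = 34560
prefactor² = (2J+1)*Δ*N² = 720/7
  k=0: +1/(0!*3!*2!*0!*0!*2!) = 1/24
Σ = 1/24  ⇒  CG² = 720/7*1/24² = 5/28
CG = +√(5/28) = +0.422577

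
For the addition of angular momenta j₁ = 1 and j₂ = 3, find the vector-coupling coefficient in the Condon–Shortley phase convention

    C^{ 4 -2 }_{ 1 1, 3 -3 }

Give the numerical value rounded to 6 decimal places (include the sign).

+0.188982  (= +√(1/28))

triangle: 0!×2!×6!/9! = 1440/362880
(j±m)!: 2!×0!×0!×6!×2!×6! = 2073600
prefactor² = (2J+1)×Δ×N² = 518400/7
  k=0: +1/(0!×0!×0!×0!×2!×6!) = 1/1440
Σ = 1/1440  ⇒  CG² = 518400/7×1/1440² = 1/28
CG = +√(1/28) = +0.188982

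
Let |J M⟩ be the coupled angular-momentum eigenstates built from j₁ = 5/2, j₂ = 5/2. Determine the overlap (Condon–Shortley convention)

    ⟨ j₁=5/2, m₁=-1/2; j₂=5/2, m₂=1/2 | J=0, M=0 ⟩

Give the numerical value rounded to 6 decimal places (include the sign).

j₁+j₂−J=5  J+j₁−j₂=0  J−j₁+j₂=0  j₁+j₂+J+1=6
(j₁±m₁, j₂±m₂, J±M) = (2,3,3,2,0,0)
P² = 24
sum k=3..3:
  [3] −1/12 = -1/12
S = -1/12
C² = P²·S² = 1/6 ; C = -0.408248

-0.408248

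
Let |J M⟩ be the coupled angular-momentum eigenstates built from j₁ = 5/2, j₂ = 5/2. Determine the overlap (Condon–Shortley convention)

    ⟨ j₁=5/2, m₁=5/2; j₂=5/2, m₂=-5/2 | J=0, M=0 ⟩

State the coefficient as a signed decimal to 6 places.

+0.408248  (= +√(1/6))

triangle: 5!*0!*0!/6! = 120/720
(j±m)!: 5!*0!*0!*5!*0!*0! = 14400
prefactor² = (2J+1)*Δ*N² = 2400
  k=0: +1/(0!*5!*0!*0!*0!*0!) = 1/120
Σ = 1/120  ⇒  CG² = 2400*1/120² = 1/6
CG = +√(1/6) = +0.408248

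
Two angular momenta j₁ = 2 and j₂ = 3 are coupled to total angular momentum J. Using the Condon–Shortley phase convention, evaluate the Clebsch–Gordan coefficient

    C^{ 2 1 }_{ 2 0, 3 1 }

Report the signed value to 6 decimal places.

triangle: 3!·1!·3!/8! = 36/40320
(j±m)!: 2!·2!·4!·2!·3!·1! = 1152
prefactor² = (2J+1)·Δ·N² = 36/7
  k=1: −1/(1!·2!·1!·3!·0!·0!) = -1/12
  k=2: +1/(2!·1!·0!·2!·1!·1!) = 1/4
Σ = 1/6  ⇒  CG² = 36/7·1/6² = 1/7
CG = +√(1/7) = +0.377964

+0.377964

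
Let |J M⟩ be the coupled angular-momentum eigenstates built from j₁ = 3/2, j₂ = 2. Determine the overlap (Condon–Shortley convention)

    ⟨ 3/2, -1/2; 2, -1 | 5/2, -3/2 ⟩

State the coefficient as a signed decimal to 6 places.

√[6·1!2!3!/7! · 1!2!1!3!1!4!] = √(144/35)
  +(−1)^0/∏(0,1,2,1,0,2)! = 1/4  (running 1/4)
  +(−1)^1/∏(1,0,1,0,1,3)! = -1/6  (running 1/12)
⟨..|..⟩ = √(144/35)·(1/12) = +0.169031

+√(1/35) = +0.169031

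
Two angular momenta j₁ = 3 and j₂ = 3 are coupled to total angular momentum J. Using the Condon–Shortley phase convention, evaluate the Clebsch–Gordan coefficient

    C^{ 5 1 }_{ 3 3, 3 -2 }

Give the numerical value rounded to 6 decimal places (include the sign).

j₁+j₂−J=1  J+j₁−j₂=5  J−j₁+j₂=5  j₁+j₂+J+1=12
(j₁±m₁, j₂±m₂, J±M) = (6,0,1,5,6,4)
P² = 3456000/7
sum k=0..0:
  [0] +1/2880 = 1/2880
S = 1/2880
C² = P²·S² = 5/84 ; C = +0.243975

+√(5/84) ≈ +0.243975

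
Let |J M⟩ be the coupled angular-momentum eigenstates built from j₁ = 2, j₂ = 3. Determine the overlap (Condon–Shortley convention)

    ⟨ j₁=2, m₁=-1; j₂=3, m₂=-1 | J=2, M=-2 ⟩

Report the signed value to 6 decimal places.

+0.462910  (= +√(3/14))

√[5·3!1!3!/8! · 1!3!2!4!0!4!] = √(216/7)
  +(−1)^2/∏(2,1,1,0,0,3)! = 1/12  (running 1/12)
⟨..|..⟩ = √(216/7)·(1/12) = +0.462910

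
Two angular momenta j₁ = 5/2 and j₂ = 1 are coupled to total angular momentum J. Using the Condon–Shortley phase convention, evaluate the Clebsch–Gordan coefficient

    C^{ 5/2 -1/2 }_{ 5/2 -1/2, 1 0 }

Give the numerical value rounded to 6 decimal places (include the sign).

−√(1/35) ≈ -0.169031

triangle: 1!·4!·1!/7! = 24/5040
(j±m)!: 2!·3!·1!·1!·2!·3! = 144
prefactor² = (2J+1)·Δ·N² = 144/35
  k=0: +1/(0!·1!·3!·1!·1!·0!) = 1/6
  k=1: −1/(1!·0!·2!·0!·2!·1!) = -1/4
Σ = -1/12  ⇒  CG² = 144/35·(-1/12)² = 1/35
CG = −√(1/35) = -0.169031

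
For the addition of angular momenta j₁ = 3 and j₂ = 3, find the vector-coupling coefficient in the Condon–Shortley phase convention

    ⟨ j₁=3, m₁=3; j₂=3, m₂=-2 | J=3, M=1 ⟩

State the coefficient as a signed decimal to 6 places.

j₁+j₂−J=3  J+j₁−j₂=3  J−j₁+j₂=3  j₁+j₂+J+1=10
(j₁±m₁, j₂±m₂, J±M) = (6,0,1,5,4,2)
P² = 1728
sum k=0..0:
  [0] +1/72 = 1/72
S = 1/72
C² = P²·S² = 1/3 ; C = +0.577350

+√(1/3) = +0.577350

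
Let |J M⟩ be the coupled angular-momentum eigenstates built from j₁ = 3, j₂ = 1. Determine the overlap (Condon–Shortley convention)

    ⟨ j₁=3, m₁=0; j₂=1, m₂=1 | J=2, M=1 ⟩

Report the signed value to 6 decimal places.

j₁+j₂−J=2  J+j₁−j₂=4  J−j₁+j₂=0  j₁+j₂+J+1=7
(j₁±m₁, j₂±m₂, J±M) = (3,3,2,0,3,1)
P² = 144/7
sum k=2..2:
  [2] +1/12 = 1/12
S = 1/12
C² = P²·S² = 1/7 ; C = +0.377964

+0.377964  (= +√(1/7))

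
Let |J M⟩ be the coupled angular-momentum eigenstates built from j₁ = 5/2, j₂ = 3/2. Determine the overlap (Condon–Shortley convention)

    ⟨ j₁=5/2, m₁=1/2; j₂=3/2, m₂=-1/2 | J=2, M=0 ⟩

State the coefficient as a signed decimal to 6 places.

triangle: 2!*3!*1!/7! = 12/5040
(j±m)!: 3!*2!*1!*2!*2!*2! = 96
prefactor² = (2J+1)*Δ*N² = 8/7
  k=0: +1/(0!*2!*2!*1!*1!*0!) = 1/4
  k=1: −1/(1!*1!*1!*0!*2!*1!) = -1/2
Σ = -1/4  ⇒  CG² = 8/7*(-1/4)² = 1/14
CG = −√(1/14) = -0.267261

−√(1/14) ≈ -0.267261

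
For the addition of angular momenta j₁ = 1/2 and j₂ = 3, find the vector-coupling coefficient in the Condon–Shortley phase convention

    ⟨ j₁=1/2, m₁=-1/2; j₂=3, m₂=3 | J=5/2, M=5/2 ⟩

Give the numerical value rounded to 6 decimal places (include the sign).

−√(6/7) = -0.925820

√[6·1!0!5!/7! · 0!1!6!0!5!0!] = √(86400/7)
  +(−1)^1/∏(1,0,0,5,0,0)! = -1/120  (running -1/120)
⟨..|..⟩ = √(86400/7)·(-1/120) = -0.925820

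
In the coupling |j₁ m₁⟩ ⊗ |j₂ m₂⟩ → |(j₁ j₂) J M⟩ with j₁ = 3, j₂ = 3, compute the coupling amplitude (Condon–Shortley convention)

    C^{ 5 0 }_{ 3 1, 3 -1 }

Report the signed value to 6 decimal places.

+√(25/84) ≈ +0.545545

j₁+j₂−J=1  J+j₁−j₂=5  J−j₁+j₂=5  j₁+j₂+J+1=12
(j₁±m₁, j₂±m₂, J±M) = (4,2,2,4,5,5)
P² = 76800/7
sum k=0..1:
  [0] +1/144 = 1/144
  [1] −1/576 = -1/576
S = 1/192
C² = P²·S² = 25/84 ; C = +0.545545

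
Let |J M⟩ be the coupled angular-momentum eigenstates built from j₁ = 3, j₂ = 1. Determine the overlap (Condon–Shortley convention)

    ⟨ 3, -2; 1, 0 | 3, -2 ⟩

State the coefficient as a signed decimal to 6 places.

−√(1/3) ≈ -0.577350

j₁+j₂−J=1  J+j₁−j₂=5  J−j₁+j₂=1  j₁+j₂+J+1=8
(j₁±m₁, j₂±m₂, J±M) = (1,5,1,1,1,5)
P² = 300
sum k=0..1:
  [0] +1/120 = 1/120
  [1] −1/24 = -1/24
S = -1/30
C² = P²·S² = 1/3 ; C = -0.577350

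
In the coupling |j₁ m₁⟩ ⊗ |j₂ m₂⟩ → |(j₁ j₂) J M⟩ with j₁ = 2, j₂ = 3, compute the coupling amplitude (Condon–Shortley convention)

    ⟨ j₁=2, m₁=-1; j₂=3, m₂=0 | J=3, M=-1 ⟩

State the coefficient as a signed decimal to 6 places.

triangle: 2!*2!*4!/9! = 96/362880
(j±m)!: 1!*3!*3!*3!*2!*4! = 10368
prefactor² = (2J+1)*Δ*N² = 96/5
  k=1: −1/(1!*1!*2!*2!*0!*2!) = -1/8
  k=2: +1/(2!*0!*1!*1!*1!*3!) = 1/12
Σ = -1/24  ⇒  CG² = 96/5*(-1/24)² = 1/30
CG = −√(1/30) = -0.182574

−√(1/30) = -0.182574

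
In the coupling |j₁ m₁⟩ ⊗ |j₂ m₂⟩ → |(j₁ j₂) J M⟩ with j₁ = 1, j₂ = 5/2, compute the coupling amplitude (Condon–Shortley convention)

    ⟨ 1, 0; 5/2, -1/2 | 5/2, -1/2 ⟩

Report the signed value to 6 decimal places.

+0.169031  (= +√(1/35))

j₁+j₂−J=1  J+j₁−j₂=1  J−j₁+j₂=4  j₁+j₂+J+1=7
(j₁±m₁, j₂±m₂, J±M) = (1,1,2,3,2,3)
P² = 144/35
sum k=0..1:
  [0] +1/4 = 1/4
  [1] −1/6 = -1/6
S = 1/12
C² = P²·S² = 1/35 ; C = +0.169031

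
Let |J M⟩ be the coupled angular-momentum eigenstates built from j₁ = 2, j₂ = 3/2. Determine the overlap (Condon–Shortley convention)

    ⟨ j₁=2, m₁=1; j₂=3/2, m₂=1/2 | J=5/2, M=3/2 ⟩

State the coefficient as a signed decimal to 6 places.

+0.169031

triangle: 1!·3!·2!/7! = 12/5040
(j±m)!: 3!·1!·2!·1!·4!·1! = 288
prefactor² = (2J+1)·Δ·N² = 144/35
  k=0: +1/(0!·1!·1!·2!·2!·0!) = 1/4
  k=1: −1/(1!·0!·0!·1!·3!·1!) = -1/6
Σ = 1/12  ⇒  CG² = 144/35·1/12² = 1/35
CG = +√(1/35) = +0.169031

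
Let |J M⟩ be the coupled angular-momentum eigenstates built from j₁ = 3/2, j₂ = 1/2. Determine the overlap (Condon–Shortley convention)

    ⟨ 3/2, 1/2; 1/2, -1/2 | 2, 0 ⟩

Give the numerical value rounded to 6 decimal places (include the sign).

√[5·0!3!1!/5! · 2!1!0!1!2!2!] = √(2)
  +(−1)^0/∏(0,0,1,0,2,1)! = 1/2  (running 1/2)
⟨..|..⟩ = √(2)·(1/2) = +0.707107

+√(1/2) = +0.707107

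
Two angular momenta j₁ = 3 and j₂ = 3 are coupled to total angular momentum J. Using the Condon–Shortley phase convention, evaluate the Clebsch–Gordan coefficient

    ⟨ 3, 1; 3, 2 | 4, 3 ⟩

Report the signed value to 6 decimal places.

triangle: 2!*4!*4!/11! = 1152/39916800
(j±m)!: 4!*2!*5!*1!*7!*1! = 29030400
prefactor² = (2J+1)*Δ*N² = 82944/11
  k=1: −1/(1!*1!*1!*4!*3!*0!) = -1/144
  k=2: +1/(2!*0!*0!*3!*4!*1!) = 1/288
Σ = -1/288  ⇒  CG² = 82944/11*(-1/288)² = 1/11
CG = −√(1/11) = -0.301511

−√(1/11) = -0.301511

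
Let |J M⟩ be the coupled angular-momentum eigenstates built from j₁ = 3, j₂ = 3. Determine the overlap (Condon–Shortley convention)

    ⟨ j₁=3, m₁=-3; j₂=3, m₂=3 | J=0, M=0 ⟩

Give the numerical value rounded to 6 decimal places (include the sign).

j₁+j₂−J=6  J+j₁−j₂=0  J−j₁+j₂=0  j₁+j₂+J+1=7
(j₁±m₁, j₂±m₂, J±M) = (0,6,6,0,0,0)
P² = 518400/7
sum k=6..6:
  [6] +1/720 = 1/720
S = 1/720
C² = P²·S² = 1/7 ; C = +0.377964

+0.377964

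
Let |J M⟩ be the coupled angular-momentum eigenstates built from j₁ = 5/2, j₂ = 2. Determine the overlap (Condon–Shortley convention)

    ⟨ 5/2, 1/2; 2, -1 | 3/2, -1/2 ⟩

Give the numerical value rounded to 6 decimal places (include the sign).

−√(5/21) ≈ -0.487950

j₁+j₂−J=3  J+j₁−j₂=2  J−j₁+j₂=1  j₁+j₂+J+1=7
(j₁±m₁, j₂±m₂, J±M) = (3,2,1,3,1,2)
P² = 48/35
sum k=0..1:
  [0] +1/12 = 1/12
  [1] −1/2 = -1/2
S = -5/12
C² = P²·S² = 5/21 ; C = -0.487950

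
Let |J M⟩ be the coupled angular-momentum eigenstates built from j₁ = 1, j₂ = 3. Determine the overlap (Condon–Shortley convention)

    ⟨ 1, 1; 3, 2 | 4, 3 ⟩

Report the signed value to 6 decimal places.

+0.866025

j₁+j₂−J=0  J+j₁−j₂=2  J−j₁+j₂=6  j₁+j₂+J+1=9
(j₁±m₁, j₂±m₂, J±M) = (2,0,5,1,7,1)
P² = 43200
sum k=0..0:
  [0] +1/240 = 1/240
S = 1/240
C² = P²·S² = 3/4 ; C = +0.866025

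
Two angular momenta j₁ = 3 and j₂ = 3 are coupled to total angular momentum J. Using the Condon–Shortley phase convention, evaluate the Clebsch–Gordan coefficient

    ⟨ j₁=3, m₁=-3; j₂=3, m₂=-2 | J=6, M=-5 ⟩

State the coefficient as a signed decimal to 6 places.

+0.707107

j₁+j₂−J=0  J+j₁−j₂=6  J−j₁+j₂=6  j₁+j₂+J+1=13
(j₁±m₁, j₂±m₂, J±M) = (0,6,1,5,1,11)
P² = 3732480000
sum k=0..0:
  [0] +1/86400 = 1/86400
S = 1/86400
C² = P²·S² = 1/2 ; C = +0.707107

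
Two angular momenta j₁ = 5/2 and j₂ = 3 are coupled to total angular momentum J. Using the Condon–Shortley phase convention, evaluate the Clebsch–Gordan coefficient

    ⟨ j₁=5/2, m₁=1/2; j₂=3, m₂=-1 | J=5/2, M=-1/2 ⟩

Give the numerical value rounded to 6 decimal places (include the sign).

−√(8/35) ≈ -0.478091

j₁+j₂−J=3  J+j₁−j₂=2  J−j₁+j₂=3  j₁+j₂+J+1=9
(j₁±m₁, j₂±m₂, J±M) = (3,2,2,4,2,3)
P² = 288/35
sum k=0..2:
  [0] +1/24 = 1/24
  [1] −1/4 = -1/4
  [2] +1/24 = 1/24
S = -1/6
C² = P²·S² = 8/35 ; C = -0.478091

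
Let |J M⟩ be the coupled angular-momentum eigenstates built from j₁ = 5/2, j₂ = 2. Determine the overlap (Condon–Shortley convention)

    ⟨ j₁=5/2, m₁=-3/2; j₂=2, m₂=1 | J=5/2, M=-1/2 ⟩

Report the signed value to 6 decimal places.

+0.414039

√[6·2!3!2!/8! · 1!4!3!1!2!3!] = √(216/35)
  +(−1)^1/∏(1,1,3,2,0,0)! = -1/12  (running -1/12)
  +(−1)^2/∏(2,0,2,1,1,1)! = 1/4  (running 1/6)
⟨..|..⟩ = √(216/35)·(1/6) = +0.414039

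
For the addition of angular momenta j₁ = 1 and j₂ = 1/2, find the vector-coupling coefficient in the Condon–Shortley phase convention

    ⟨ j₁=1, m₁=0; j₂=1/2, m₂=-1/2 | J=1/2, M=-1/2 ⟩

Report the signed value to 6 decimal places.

j₁+j₂−J=1  J+j₁−j₂=1  J−j₁+j₂=0  j₁+j₂+J+1=3
(j₁±m₁, j₂±m₂, J±M) = (1,1,0,1,0,1)
P² = 1/3
sum k=0..0:
  [0] +1/1 = 1
S = 1
C² = P²·S² = 1/3 ; C = +0.577350

+0.577350  (= +√(1/3))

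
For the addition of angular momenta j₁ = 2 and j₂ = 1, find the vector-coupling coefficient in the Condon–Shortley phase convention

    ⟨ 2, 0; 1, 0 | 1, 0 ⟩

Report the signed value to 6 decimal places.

j₁+j₂−J=2  J+j₁−j₂=2  J−j₁+j₂=0  j₁+j₂+J+1=5
(j₁±m₁, j₂±m₂, J±M) = (2,2,1,1,1,1)
P² = 2/5
sum k=1..1:
  [1] −1/1 = -1
S = -1
C² = P²·S² = 2/5 ; C = -0.632456

−√(2/5) ≈ -0.632456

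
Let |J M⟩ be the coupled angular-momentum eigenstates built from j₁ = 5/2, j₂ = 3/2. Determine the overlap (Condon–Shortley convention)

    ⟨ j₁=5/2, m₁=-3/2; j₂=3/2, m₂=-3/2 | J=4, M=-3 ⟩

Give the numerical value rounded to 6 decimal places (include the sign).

√[9·0!5!3!/9! · 1!4!0!3!1!7!] = √(12960)
  +(−1)^0/∏(0,0,4,0,1,3)! = 1/144  (running 1/144)
⟨..|..⟩ = √(12960)·(1/144) = +0.790569

+√(5/8) ≈ +0.790569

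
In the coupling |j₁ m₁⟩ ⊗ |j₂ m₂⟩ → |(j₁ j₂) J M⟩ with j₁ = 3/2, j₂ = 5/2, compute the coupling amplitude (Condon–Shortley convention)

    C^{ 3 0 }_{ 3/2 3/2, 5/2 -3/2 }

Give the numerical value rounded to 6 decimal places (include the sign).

triangle: 1!*2!*4!/8! = 48/40320
(j±m)!: 3!*0!*1!*4!*3!*3! = 5184
prefactor² = (2J+1)*Δ*N² = 216/5
  k=0: +1/(0!*1!*0!*1!*2!*3!) = 1/12
Σ = 1/12  ⇒  CG² = 216/5*1/12² = 3/10
CG = +√(3/10) = +0.547723

+0.547723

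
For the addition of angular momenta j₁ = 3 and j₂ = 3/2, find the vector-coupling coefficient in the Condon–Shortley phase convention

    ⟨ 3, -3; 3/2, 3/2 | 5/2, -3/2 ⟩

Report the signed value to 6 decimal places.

+√(9/28) ≈ +0.566947

j₁+j₂−J=2  J+j₁−j₂=4  J−j₁+j₂=1  j₁+j₂+J+1=8
(j₁±m₁, j₂±m₂, J±M) = (0,6,3,0,1,4)
P² = 5184/7
sum k=2..2:
  [2] +1/48 = 1/48
S = 1/48
C² = P²·S² = 9/28 ; C = +0.566947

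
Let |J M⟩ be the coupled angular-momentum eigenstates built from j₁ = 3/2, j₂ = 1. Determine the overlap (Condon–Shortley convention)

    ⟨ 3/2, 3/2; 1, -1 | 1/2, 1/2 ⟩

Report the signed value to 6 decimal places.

+0.707107

√[2·2!1!0!/4! · 3!0!0!2!1!0!] = √(2)
  +(−1)^0/∏(0,2,0,0,1,0)! = 1/2  (running 1/2)
⟨..|..⟩ = √(2)·(1/2) = +0.707107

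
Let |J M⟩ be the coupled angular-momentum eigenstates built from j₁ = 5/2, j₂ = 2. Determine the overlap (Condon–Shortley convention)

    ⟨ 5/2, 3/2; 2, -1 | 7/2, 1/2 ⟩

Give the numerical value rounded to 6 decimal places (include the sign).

j₁+j₂−J=1  J+j₁−j₂=4  J−j₁+j₂=3  j₁+j₂+J+1=9
(j₁±m₁, j₂±m₂, J±M) = (4,1,1,3,4,3)
P² = 2304/35
sum k=0..1:
  [0] +1/12 = 1/12
  [1] −1/144 = -1/144
S = 11/144
C² = P²·S² = 121/315 ; C = +0.619780

+√(121/315) = +0.619780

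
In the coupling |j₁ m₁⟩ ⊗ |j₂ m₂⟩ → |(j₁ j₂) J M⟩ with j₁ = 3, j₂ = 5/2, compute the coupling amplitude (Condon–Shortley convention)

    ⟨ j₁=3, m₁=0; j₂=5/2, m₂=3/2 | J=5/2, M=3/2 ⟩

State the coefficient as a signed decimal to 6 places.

triangle: 3!*3!*2!/9! = 72/362880
(j±m)!: 3!*3!*4!*1!*4!*1! = 20736
prefactor² = (2J+1)*Δ*N² = 864/35
  k=2: +1/(2!*1!*1!*2!*2!*0!) = 1/8
  k=3: −1/(3!*0!*0!*1!*3!*1!) = -1/36
Σ = 7/72  ⇒  CG² = 864/35*7/72² = 7/30
CG = +√(7/30) = +0.483046

+0.483046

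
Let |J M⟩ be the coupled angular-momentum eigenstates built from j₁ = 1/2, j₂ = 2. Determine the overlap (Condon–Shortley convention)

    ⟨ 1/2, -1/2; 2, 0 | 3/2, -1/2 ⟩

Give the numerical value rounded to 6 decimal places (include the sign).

√[4·1!0!3!/5! · 0!1!2!2!1!2!] = √(8/5)
  +(−1)^1/∏(1,0,0,1,0,2)! = -1/2  (running -1/2)
⟨..|..⟩ = √(8/5)·(-1/2) = -0.632456

−√(2/5) = -0.632456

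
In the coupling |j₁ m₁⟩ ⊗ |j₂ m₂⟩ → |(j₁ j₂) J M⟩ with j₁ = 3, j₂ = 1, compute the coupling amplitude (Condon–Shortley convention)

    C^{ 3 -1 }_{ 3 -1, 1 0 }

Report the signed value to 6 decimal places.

√[7·1!5!1!/8! · 2!4!1!1!2!4!] = √(48)
  +(−1)^0/∏(0,1,4,1,1,0)! = 1/24  (running 1/24)
  +(−1)^1/∏(1,0,3,0,2,1)! = -1/12  (running -1/24)
⟨..|..⟩ = √(48)·(-1/24) = -0.288675

−√(1/12) = -0.288675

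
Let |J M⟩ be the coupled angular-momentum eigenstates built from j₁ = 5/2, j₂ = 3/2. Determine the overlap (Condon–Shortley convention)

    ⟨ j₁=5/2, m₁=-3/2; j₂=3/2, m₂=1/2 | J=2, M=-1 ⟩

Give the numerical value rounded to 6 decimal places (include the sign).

+0.154303  (= +√(1/42))

√[5·2!3!1!/7! · 1!4!2!1!1!3!] = √(24/7)
  +(−1)^1/∏(1,1,3,1,0,0)! = -1/6  (running -1/6)
  +(−1)^2/∏(2,0,2,0,1,1)! = 1/4  (running 1/12)
⟨..|..⟩ = √(24/7)·(1/12) = +0.154303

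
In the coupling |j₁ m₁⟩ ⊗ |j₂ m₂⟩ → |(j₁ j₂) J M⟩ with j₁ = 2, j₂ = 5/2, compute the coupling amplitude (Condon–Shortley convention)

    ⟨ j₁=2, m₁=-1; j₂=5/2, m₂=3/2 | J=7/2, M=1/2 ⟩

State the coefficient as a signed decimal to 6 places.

j₁+j₂−J=1  J+j₁−j₂=3  J−j₁+j₂=4  j₁+j₂+J+1=9
(j₁±m₁, j₂±m₂, J±M) = (1,3,4,1,4,3)
P² = 2304/35
sum k=0..1:
  [0] +1/144 = 1/144
  [1] −1/12 = -1/12
S = -11/144
C² = P²·S² = 121/315 ; C = -0.619780

-0.619780  (= −√(121/315))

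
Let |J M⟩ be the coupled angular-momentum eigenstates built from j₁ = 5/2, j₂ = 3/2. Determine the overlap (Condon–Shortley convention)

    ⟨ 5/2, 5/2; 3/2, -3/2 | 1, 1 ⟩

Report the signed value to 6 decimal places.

j₁+j₂−J=3  J+j₁−j₂=2  J−j₁+j₂=0  j₁+j₂+J+1=6
(j₁±m₁, j₂±m₂, J±M) = (5,0,0,3,2,0)
P² = 72
sum k=0..0:
  [0] +1/12 = 1/12
S = 1/12
C² = P²·S² = 1/2 ; C = +0.707107

+0.707107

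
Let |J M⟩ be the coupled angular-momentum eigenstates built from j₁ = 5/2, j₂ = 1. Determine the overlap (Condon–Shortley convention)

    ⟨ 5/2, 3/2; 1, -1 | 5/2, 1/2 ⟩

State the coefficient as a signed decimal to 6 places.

j₁+j₂−J=1  J+j₁−j₂=4  J−j₁+j₂=1  j₁+j₂+J+1=7
(j₁±m₁, j₂±m₂, J±M) = (4,1,0,2,3,2)
P² = 576/35
sum k=0..0:
  [0] +1/6 = 1/6
S = 1/6
C² = P²·S² = 16/35 ; C = +0.676123

+√(16/35) = +0.676123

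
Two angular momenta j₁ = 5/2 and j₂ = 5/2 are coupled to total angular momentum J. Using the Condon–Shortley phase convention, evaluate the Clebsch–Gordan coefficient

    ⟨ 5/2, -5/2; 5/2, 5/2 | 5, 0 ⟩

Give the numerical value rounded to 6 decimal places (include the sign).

+√(1/252) ≈ +0.062994

√[11·0!5!5!/11! · 0!5!5!0!5!5!] = √(5760000/7)
  +(−1)^0/∏(0,0,5,5,0,0)! = 1/14400  (running 1/14400)
⟨..|..⟩ = √(5760000/7)·(1/14400) = +0.062994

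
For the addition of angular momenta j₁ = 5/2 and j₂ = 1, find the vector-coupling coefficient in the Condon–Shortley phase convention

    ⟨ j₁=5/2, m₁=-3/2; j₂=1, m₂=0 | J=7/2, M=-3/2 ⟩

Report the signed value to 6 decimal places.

√[8·0!5!2!/8! · 1!4!1!1!2!5!] = √(1920/7)
  +(−1)^0/∏(0,0,4,1,1,1)! = 1/24  (running 1/24)
⟨..|..⟩ = √(1920/7)·(1/24) = +0.690066

+√(10/21) = +0.690066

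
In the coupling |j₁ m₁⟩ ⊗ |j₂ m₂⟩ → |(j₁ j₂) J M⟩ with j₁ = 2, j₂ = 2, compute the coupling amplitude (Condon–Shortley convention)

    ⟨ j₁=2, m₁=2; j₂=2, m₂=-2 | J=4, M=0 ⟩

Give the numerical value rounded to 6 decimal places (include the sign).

+√(1/70) = +0.119523

j₁+j₂−J=0  J+j₁−j₂=4  J−j₁+j₂=4  j₁+j₂+J+1=9
(j₁±m₁, j₂±m₂, J±M) = (4,0,0,4,4,4)
P² = 165888/35
sum k=0..0:
  [0] +1/576 = 1/576
S = 1/576
C² = P²·S² = 1/70 ; C = +0.119523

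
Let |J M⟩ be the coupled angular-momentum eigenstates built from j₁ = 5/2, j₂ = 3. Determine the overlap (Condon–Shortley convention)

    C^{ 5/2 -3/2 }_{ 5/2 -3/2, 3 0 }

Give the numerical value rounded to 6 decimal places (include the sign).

j₁+j₂−J=3  J+j₁−j₂=2  J−j₁+j₂=3  j₁+j₂+J+1=9
(j₁±m₁, j₂±m₂, J±M) = (1,4,3,3,1,4)
P² = 864/35
sum k=2..3:
  [2] +1/8 = 1/8
  [3] −1/36 = -1/36
S = 7/72
C² = P²·S² = 7/30 ; C = +0.483046

+0.483046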